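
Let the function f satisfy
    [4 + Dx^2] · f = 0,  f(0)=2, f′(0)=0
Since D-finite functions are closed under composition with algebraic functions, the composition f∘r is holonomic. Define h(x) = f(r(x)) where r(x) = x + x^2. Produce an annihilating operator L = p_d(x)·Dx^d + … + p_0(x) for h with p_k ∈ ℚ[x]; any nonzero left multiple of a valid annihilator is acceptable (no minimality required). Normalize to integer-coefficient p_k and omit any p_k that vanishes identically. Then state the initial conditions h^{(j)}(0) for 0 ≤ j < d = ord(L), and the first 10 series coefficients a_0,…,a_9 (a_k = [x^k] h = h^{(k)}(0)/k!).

L = (4 + 24·x + 48·x^2 + 32·x^3) - 2·Dx + (1 + 2·x)·Dx^2  (order 2).
h: a_k = 2, 0, -4, -8, -8/3, 16/3, 352/45, 64/15, -416/315, -1088/315, …
ICs: h(0) = 2, h′(0) = 0.

f: a_k = 2, 0, -4, 0, 4/3, 0, -8/45, 0, 4/315, 0, …
f∘r: x↦r, Dx↦Dx/r' in L_f ⇒ L₀.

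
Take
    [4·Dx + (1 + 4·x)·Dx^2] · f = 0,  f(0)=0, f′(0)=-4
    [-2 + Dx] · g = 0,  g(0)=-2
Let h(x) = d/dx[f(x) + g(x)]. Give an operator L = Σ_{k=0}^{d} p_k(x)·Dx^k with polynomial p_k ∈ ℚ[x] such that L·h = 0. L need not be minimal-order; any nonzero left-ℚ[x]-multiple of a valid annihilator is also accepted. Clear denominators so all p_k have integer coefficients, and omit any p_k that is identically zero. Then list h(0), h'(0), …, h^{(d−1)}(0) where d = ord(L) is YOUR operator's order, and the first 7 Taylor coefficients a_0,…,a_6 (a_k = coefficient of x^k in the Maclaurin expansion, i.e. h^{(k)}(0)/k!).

f: a_k = 0, -4, 8, -64/3, 64, -1024/5, 2048/3, …
g: a_k = -2, -4, -4, -8/3, -4/3, -8/15, -8/45, …
h₀=f+g: left-lcm gives L₀, ord ≤ 3.
h=h₀': d/dx-closure on L₀ ⇒ L.
L = (-40 - 32·x) + (14 - 16·x - 32·x^2)·Dx + (3 + 16·x + 16·x^2)·Dx^2  (order 2).
h: a_k = -8, 8, -72, 752/3, -3080/3, 61424/15, -737296/45, …
ICs: h(0) = -8, h′(0) = 8.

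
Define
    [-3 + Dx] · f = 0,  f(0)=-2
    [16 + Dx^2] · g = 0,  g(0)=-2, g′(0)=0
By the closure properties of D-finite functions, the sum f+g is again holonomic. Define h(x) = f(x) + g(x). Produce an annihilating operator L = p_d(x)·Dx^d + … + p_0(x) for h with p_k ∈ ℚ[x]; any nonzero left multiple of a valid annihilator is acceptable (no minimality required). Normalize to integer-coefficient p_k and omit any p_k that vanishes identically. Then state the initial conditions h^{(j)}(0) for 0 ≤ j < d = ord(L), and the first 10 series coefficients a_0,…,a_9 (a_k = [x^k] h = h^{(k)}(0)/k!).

f: a_k = -2, -6, -9, -9, -27/4, -81/20, -81/40, -243/280, -729/2240, -243/2240, …
g: a_k = -2, 0, 16, 0, -64/3, 0, 512/45, 0, -1024/315, 0, …
Weyl lclm of L_f,L_g ⇒ L₀ (ord ≤ 3).
L = -48 + 16·Dx - 3·Dx^2 + Dx^3  (order 3).
h: a_k = -4, -6, 7, -9, -337/12, -81/20, 3367/360, -243/280, -72097/20160, -243/2240, …
ICs: h(0) = -4, h′(0) = -6, h′′(0) = 14.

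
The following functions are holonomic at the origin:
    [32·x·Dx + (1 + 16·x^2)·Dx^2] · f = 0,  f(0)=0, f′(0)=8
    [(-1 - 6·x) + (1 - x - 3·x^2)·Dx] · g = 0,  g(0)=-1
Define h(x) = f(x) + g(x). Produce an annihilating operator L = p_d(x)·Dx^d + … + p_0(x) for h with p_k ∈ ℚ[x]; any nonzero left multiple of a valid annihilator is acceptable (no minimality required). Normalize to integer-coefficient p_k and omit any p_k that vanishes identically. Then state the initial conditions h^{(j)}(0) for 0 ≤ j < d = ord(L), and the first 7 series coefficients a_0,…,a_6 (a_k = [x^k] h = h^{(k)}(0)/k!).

L = (128 - 512·x - 10560·x^2 - 25344·x^3 - 95904·x^4 - 41472·x^6)·Dx + (-37 - 208·x + 206·x^2 - 1476·x^3 - 24336·x^4 - 66528·x^5 - 6912·x^6 - 41472·x^7)·Dx^2 + (4 + 21·x + 198·x^2 + 90·x^3 + 1775·x^4 - 4080·x^5 - 6336·x^6 - 2304·x^7 - 6912·x^8)·Dx^3  (order 3).
h: a_k = -1, 7, -4, -149/3, -19, 1848/5, -97, …
ICs: h(0) = -1, h′(0) = 7, h′′(0) = -8.

f: a_k = 0, 8, 0, -128/3, 0, 2048/5, 0, …
g: a_k = -1, -1, -4, -7, -19, -40, -97, …
L₀ := lclm(L_f,L_g); ord L₀ ≤ 2+1.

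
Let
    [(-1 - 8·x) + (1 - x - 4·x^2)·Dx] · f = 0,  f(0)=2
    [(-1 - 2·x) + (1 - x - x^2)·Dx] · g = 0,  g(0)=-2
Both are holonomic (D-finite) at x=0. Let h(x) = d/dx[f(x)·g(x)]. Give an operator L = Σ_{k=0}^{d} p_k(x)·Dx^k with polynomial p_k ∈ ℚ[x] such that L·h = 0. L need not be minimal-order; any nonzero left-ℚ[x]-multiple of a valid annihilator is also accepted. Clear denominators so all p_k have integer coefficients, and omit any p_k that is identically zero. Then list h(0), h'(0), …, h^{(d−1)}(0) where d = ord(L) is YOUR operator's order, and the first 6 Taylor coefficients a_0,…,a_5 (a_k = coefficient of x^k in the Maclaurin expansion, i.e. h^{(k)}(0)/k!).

L = (16 + 18·x - 12·x^2 - 352·x^3 + 12·x^4 + 600·x^5 + 320·x^6) + (-2 - 4·x + 39·x^2 + 8·x^3 - 140·x^4 - 21·x^5 + 140·x^6 + 64·x^7)·Dx  (order 1).
h: a_k = -8, -64, -228, -896, -2800, -9048, …
ICs: h(0) = -8.

f: a_k = 2, 2, 10, 18, 58, 130, …
g: a_k = -2, -2, -4, -6, -10, -16, …
h₀=f·g: eliminate ⇒ L₀, order ≤ 1·1.
Derive L from L₀ (diff closure).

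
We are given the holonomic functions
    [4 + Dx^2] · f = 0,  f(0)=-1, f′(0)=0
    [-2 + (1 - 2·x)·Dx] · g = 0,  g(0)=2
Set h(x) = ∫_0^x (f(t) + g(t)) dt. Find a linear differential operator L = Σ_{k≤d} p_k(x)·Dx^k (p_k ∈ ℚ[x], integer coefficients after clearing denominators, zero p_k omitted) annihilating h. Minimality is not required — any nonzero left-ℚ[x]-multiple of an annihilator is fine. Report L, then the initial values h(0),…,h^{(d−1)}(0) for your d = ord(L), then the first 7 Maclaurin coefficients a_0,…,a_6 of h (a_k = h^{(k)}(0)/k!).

L = (-56 + 32·x - 32·x^2)·Dx + (12 - 40·x + 48·x^2 - 32·x^3)·Dx^2 + (-14 + 8·x - 8·x^2)·Dx^3 + (3 - 10·x + 12·x^2 - 8·x^3)·Dx^4  (order 4).
h: a_k = 0, 1, 2, 10/3, 4, 94/15, 32/3, …
ICs: h(0) = 0, h′(0) = 1, h′′(0) = 4, h′′′(0) = 20.

f: a_k = -1, 0, 2, 0, -2/3, 0, 4/45, …
g: a_k = 2, 4, 8, 16, 32, 64, 128, …
h₀=f+g: left-lcm gives L₀, ord ≤ 3.
∫: right-multiply L₀ by Dx.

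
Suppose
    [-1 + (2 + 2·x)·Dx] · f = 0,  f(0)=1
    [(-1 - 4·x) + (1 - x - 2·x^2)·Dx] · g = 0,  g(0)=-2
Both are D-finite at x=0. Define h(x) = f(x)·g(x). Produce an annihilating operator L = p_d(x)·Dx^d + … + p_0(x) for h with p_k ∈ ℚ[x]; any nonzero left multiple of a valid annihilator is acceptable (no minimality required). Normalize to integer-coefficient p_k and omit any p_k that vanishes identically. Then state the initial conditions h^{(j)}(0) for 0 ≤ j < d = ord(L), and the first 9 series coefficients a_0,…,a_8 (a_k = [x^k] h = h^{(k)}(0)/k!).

f: a_k = 1, 1/2, -1/8, 1/16, -5/128, 7/256, -21/1024, 33/2048, -429/32768, …
g: a_k = -2, -2, -6, -10, -22, -42, -86, -170, -342, …
h₀=f·g: eliminate ⇒ L₀, order ≤ 1·1.
L = (3 + 6·x) + (-2 + 2·x + 4·x^2)·Dx  (order 1).
h: a_k = -2, -3, -27/4, -103/8, -1683/64, -6669/128, -53583/512, -213903/1024, -6851331/16384, …
ICs: h(0) = -2.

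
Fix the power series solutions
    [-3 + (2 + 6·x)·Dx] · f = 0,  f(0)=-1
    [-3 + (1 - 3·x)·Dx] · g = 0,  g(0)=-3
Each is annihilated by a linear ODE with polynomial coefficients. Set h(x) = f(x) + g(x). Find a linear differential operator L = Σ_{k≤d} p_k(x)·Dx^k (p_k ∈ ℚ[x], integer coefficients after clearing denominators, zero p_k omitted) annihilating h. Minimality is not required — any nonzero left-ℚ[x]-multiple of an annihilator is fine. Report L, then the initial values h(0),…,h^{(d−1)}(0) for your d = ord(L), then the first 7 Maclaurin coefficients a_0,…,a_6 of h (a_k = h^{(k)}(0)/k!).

L = (45 + 81·x) + (-27 - 126·x - 243·x^2)·Dx + (2 + 18·x - 18·x^2 - 162·x^3)·Dx^2  (order 2).
h: a_k = -4, -21/2, -207/8, -1323/16, -30699/128, -188325/256, -2224179/1024, …
ICs: h(0) = -4, h′(0) = -21/2.

f: a_k = -1, -3/2, 9/8, -27/16, 405/128, -1701/256, 15309/1024, …
g: a_k = -3, -9, -27, -81, -243, -729, -2187, …
Sum ⇒ L₀ = lclm(L_f,L_g) in ℚ(x)⟨Dx⟩.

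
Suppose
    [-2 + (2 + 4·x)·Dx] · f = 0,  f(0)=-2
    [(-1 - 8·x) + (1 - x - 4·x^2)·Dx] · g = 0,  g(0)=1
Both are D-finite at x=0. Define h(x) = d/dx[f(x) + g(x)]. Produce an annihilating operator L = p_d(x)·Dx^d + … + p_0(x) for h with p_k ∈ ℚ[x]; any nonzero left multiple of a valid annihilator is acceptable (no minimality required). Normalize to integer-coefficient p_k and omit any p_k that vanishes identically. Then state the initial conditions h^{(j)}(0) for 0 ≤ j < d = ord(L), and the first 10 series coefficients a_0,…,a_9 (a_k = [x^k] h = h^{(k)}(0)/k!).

L = (-84 - 630·x - 1632·x^2 - 2112·x^3 - 1920·x^4) + (-51 - 678·x - 2781·x^2 - 5904·x^3 - 8208·x^4 - 5760·x^5)·Dx + (11 + 62·x + 117·x^2 - 102·x^3 - 1040·x^4 - 2016·x^5 - 1280·x^6)·Dx^2  (order 2).
h: a_k = -1, 12, 24, 121, 1265/4, 4407/4, 24465/8, 74989/8, 1680669/64, 4869115/64, …
ICs: h(0) = -1, h′(0) = 12.

f: a_k = -2, -2, 1, -1, 5/4, -7/4, 21/8, -33/8, 429/64, -715/64, …
g: a_k = 1, 1, 5, 9, 29, 65, 181, 441, 1165, 2929, …
f+g: L₀ = lclm(L_f,L_g), ord ≤ 1+1.
h₀' ⇒ L via d/dx closure of L₀.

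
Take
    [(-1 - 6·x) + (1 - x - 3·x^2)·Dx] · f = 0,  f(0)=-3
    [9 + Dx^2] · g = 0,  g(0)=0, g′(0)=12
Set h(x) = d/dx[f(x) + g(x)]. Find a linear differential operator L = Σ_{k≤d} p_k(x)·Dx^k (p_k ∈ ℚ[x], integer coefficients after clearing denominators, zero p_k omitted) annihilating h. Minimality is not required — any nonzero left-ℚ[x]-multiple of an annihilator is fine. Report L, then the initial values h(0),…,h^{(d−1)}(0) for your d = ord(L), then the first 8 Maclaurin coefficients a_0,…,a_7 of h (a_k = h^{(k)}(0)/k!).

L = (1584 + 7614·x + 25326·x^2 + 15390·x^3 + 26730·x^4 + 13122·x^5 + 13122·x^6) + (-153 - 819·x + 918·x^2 + 2133·x^3 + 1620·x^4 + 3645·x^5 + 5103·x^6 + 4374·x^7)·Dx + (176 + 846·x + 2814·x^2 + 1710·x^3 + 2970·x^4 + 1458·x^5 + 1458·x^6)·Dx^2 + (-17 - 91·x + 102·x^2 + 237·x^3 + 180·x^4 + 405·x^5 + 567·x^6 + 486·x^7)·Dx^3  (order 3).
h: a_k = 9, -24, -117, -228, -1119/2, -1746, -91383/20, -12192, …
ICs: h(0) = 9, h′(0) = -24, h′′(0) = -234.

f: a_k = -3, -3, -12, -21, -57, -120, -291, -651, …
g: a_k = 0, 12, 0, -18, 0, 81/10, 0, -243/140, …
f+g: L₀ = lclm(L_f,L_g), ord ≤ 1+2.
h₀' ⇒ L via d/dx closure of L₀.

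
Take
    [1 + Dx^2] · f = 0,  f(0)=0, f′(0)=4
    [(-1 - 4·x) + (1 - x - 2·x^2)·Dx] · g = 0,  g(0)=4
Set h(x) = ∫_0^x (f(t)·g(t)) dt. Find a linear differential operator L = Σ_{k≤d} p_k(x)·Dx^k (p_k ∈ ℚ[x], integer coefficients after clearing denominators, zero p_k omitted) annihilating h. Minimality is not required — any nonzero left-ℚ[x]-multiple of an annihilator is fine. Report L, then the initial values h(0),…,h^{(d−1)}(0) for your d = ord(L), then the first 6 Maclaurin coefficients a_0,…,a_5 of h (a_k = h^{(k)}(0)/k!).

f: a_k = 0, 4, 0, -2/3, 0, 1/30, …
g: a_k = 4, 4, 12, 20, 44, 84, …
Product ⇒ symmetric product L₀, ord ≤ 2.
h=∫₀ˣh₀: take L = L₀·Dx.
L = (3 + x + 2·x^2)·Dx + (2 + 8·x)·Dx^2 + (-1 + x + 2·x^2)·Dx^3  (order 3).
h: a_k = 0, 0, 8, 16/3, 34/3, 232/15, …
ICs: h(0) = 0, h′(0) = 0, h′′(0) = 16.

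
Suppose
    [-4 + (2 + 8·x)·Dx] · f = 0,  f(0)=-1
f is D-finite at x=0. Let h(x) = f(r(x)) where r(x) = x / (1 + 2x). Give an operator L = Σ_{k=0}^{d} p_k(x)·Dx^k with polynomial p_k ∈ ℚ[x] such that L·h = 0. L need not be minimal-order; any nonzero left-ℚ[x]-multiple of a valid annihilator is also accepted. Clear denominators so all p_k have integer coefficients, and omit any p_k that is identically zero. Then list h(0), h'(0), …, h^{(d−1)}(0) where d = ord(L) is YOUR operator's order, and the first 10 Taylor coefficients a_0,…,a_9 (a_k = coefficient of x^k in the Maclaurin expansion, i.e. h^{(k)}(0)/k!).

L = -2 + (1 + 8·x + 12·x^2)·Dx  (order 1).
h: a_k = -1, -2, 6, -20, 74, -300, 1308, -6024, 28890, -142796, …
ICs: h(0) = -1.

f: a_k = -1, -2, 2, -4, 10, -28, 84, -264, 858, -2860, …
f∘r: x↦r, Dx↦Dx/r' in L_f ⇒ L₀.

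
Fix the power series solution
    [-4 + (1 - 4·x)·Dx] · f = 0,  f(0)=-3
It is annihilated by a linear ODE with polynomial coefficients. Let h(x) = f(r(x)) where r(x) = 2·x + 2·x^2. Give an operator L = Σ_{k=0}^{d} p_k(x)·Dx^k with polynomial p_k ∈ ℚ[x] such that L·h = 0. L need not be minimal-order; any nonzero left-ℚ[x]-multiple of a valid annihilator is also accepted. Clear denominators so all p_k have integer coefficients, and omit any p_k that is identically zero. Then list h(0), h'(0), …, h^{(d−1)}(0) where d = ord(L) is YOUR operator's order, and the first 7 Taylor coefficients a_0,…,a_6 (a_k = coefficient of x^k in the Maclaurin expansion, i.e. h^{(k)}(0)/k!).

L = (8 + 16·x) + (-1 + 8·x + 8·x^2)·Dx  (order 1).
h: a_k = -3, -24, -216, -1920, -17088, -152064, -1353216, …
ICs: h(0) = -3.

f: a_k = -3, -12, -48, -192, -768, -3072, -12288, …
h₀=f(r): pull back L_f along r ⇒ L₀.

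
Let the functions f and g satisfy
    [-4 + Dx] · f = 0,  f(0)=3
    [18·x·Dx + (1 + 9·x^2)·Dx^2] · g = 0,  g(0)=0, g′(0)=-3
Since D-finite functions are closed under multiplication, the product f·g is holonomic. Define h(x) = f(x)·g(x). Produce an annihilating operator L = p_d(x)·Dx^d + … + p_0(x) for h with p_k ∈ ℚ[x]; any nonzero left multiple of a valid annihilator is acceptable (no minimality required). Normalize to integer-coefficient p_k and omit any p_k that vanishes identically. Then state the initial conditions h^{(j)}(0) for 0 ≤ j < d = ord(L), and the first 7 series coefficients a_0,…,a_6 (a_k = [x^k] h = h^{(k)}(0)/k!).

f: a_k = 3, 12, 24, 32, 32, 128/5, 256/15, …
g: a_k = 0, -3, 0, 9, 0, -243/5, 0, …
f·g: L₀ = L_f ⊗_s L_g, ord ≤ 1·2.
L = (16 - 72·x + 144·x^2) + (-8 + 18·x - 72·x^2)·Dx + (1 + 9·x^2)·Dx^2  (order 2).
h: a_k = 0, -9, -36, -45, 12, -129/5, -372, …
ICs: h(0) = 0, h′(0) = -9.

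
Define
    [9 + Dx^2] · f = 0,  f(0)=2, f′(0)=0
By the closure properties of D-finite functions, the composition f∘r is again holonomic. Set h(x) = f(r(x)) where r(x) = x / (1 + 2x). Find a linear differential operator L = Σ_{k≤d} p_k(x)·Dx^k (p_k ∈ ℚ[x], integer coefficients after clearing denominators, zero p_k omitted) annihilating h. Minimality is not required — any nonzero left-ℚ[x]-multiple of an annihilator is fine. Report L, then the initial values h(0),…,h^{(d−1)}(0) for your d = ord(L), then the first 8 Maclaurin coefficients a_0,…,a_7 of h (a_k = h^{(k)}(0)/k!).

f: a_k = 2, 0, -9, 0, 27/4, 0, -81/40, 0, …
Change of var in L_f (x↦r) gives L₀.
L = 9 + (4 + 24·x + 48·x^2 + 32·x^3)·Dx + (1 + 8·x + 24·x^2 + 32·x^3 + 16·x^4)·Dx^2  (order 2).
h: a_k = 2, 0, -9, 36, -405/4, 234, -18081/40, 6723/10, …
ICs: h(0) = 2, h′(0) = 0.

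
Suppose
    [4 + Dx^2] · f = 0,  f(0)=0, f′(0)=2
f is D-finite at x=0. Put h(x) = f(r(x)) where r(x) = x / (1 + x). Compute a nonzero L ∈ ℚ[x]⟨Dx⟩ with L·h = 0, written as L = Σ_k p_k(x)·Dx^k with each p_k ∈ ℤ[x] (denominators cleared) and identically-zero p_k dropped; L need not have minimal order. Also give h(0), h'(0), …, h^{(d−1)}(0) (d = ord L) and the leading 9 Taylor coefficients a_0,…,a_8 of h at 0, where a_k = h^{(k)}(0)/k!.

f: a_k = 0, 2, 0, -4/3, 0, 4/15, 0, -8/315, 0, …
f∘r: x↦r, Dx↦Dx/r' in L_f ⇒ L₀.
L = 4 + (2 + 6·x + 6·x^2 + 2·x^3)·Dx + (1 + 4·x + 6·x^2 + 4·x^3 + x^4)·Dx^2  (order 2).
h: a_k = 0, 2, -2, 2/3, 2, -86/15, 10, -4418/315, 758/45, …
ICs: h(0) = 0, h′(0) = 2.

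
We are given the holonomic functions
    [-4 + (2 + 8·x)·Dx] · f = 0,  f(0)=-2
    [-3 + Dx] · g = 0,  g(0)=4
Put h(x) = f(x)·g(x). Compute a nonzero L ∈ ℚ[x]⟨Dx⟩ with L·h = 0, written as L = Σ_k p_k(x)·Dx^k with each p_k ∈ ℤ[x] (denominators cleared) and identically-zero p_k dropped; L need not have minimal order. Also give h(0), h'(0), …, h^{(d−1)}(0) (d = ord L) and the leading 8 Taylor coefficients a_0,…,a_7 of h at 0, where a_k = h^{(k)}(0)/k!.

L = (-5 - 12·x) + (1 + 4·x)·Dx  (order 1).
h: a_k = -8, -40, -68, -92, -43, -631/5, 459/2, -58749/70, …
ICs: h(0) = -8.

f: a_k = -2, -4, 4, -8, 20, -56, 168, -528, …
g: a_k = 4, 12, 18, 18, 27/2, 81/10, 81/20, 243/140, …
Product ⇒ symmetric product L₀, ord ≤ 1.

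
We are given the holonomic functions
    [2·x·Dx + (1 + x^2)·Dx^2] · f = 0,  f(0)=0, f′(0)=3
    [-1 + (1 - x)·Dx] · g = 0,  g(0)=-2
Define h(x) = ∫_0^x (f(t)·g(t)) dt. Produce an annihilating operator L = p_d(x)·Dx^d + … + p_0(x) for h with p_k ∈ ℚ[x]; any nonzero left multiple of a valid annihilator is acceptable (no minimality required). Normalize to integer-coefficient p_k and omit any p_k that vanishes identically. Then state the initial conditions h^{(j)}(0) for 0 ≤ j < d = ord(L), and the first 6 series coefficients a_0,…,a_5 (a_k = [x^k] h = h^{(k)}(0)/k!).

L = 2·x·Dx + (2 - 2·x + 4·x^2)·Dx^2 + (-1 + x - x^2 + x^3)·Dx^3  (order 3).
h: a_k = 0, 0, -3, -2, -1, -4/5, …
ICs: h(0) = 0, h′(0) = 0, h′′(0) = -6.

f: a_k = 0, 3, 0, -1, 0, 3/5, …
g: a_k = -2, -2, -2, -2, -2, -2, …
L₀ := L_f ⊗_s L_g (sym. prod.), ord ≤ 2.
h=∫₀ˣh₀: take L = L₀·Dx.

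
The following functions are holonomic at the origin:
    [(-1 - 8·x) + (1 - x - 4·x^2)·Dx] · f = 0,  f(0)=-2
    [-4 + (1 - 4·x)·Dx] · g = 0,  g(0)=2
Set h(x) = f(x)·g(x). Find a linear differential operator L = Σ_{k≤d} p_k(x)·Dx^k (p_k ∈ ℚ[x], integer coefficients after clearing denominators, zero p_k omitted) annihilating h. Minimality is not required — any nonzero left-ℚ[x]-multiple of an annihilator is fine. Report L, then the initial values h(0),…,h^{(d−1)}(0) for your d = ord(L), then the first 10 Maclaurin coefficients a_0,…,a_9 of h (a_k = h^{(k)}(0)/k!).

L = (-5 + 48·x^2) + (1 - 5·x + 16·x^3)·Dx  (order 1).
h: a_k = -4, -20, -100, -436, -1860, -7700, -31524, -127860, -516100, -2076116, …
ICs: h(0) = -4.

f: a_k = -2, -2, -10, -18, -58, -130, -362, -882, -2330, -5858, …
g: a_k = 2, 8, 32, 128, 512, 2048, 8192, 32768, 131072, 524288, …
f·g: L₀ = L_f ⊗_s L_g, ord ≤ 1·1.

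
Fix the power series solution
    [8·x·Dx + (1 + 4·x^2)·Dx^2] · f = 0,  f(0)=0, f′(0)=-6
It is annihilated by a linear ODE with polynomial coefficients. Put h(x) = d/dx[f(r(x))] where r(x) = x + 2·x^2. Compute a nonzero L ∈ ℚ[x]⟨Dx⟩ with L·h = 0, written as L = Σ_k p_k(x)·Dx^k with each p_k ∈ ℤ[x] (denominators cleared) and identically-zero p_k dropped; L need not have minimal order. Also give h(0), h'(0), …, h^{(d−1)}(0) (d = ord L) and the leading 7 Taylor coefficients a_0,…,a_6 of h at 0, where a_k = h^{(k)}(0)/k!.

f: a_k = 0, -6, 0, 8, 0, -96/5, 0, …
L₀ from L_f via x↦r, Dx↦r'^{-1}Dx.
Differentiate: ansatz ord ≤ ord L₀ ⇒ L.
L = (-4 + 8·x + 64·x^2 + 192·x^3 + 192·x^4) + (1 + 4·x + 4·x^2 + 32·x^3 + 80·x^4 + 64·x^5)·Dx  (order 1).
h: a_k = -6, -24, 24, 192, 384, -768, -4992, …
ICs: h(0) = -6.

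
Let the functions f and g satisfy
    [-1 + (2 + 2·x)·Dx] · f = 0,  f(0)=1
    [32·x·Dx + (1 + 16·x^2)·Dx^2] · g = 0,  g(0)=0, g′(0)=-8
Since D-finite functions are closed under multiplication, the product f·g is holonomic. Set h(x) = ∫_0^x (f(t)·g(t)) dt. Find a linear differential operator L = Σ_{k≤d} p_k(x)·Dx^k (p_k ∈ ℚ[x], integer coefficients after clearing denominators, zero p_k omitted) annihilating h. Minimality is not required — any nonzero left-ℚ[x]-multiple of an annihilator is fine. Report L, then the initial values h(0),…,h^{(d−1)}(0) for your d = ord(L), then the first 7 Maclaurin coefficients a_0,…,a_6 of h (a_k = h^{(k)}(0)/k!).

f: a_k = 1, 1/2, -1/8, 1/16, -5/128, 7/256, -21/1024, …
g: a_k = 0, -8, 0, 128/3, 0, -2048/5, 0, …
L₀ := L_f ⊗_s L_g (sym. prod.), ord ≤ 2.
h=∫₀ˣh₀: take L = L₀·Dx.
L = (3 - 64·x - 16·x^2)·Dx + (-4 + 124·x + 192·x^2 + 64·x^3)·Dx^2 + (4 + 8·x + 68·x^2 + 128·x^3 + 64·x^4)·Dx^3  (order 3).
h: a_k = 0, 0, -4, -4/3, 131/12, 25/6, -99509/1440, …
ICs: h(0) = 0, h′(0) = 0, h′′(0) = -8.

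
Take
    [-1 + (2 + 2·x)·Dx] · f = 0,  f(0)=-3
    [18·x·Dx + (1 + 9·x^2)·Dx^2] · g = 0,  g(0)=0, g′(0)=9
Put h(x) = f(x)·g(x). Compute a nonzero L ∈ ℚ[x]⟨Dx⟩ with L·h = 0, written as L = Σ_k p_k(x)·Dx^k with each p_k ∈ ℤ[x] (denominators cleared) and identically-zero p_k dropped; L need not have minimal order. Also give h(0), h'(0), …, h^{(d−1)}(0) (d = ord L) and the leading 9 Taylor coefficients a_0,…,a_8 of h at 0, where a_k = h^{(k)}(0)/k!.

L = (3 - 36·x - 9·x^2) + (-4 + 68·x + 108·x^2 + 36·x^3)·Dx + (4 + 8·x + 40·x^2 + 72·x^3 + 36·x^4)·Dx^2  (order 2).
h: a_k = 0, -27, -27/2, 675/8, 621/16, -285741/640, -274401/1280, 102642957/35840, 98944983/71680, …
ICs: h(0) = 0, h′(0) = -27.

f: a_k = -3, -3/2, 3/8, -3/16, 15/128, -21/256, 63/1024, -99/2048, 1287/32768, …
g: a_k = 0, 9, 0, -27, 0, 729/5, 0, -6561/7, 0, …
Sym-product of L_f,L_g gives L₀ (≤ ord 2).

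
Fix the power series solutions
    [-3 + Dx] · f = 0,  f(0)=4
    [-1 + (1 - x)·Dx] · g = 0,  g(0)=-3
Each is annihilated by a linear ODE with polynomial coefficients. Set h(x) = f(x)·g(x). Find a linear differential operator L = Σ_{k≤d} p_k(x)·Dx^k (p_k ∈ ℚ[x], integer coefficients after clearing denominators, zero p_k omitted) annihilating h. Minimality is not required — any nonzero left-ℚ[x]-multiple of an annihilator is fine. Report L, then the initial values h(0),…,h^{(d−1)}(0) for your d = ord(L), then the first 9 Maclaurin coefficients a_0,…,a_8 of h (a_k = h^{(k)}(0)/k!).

f: a_k = 4, 12, 18, 18, 27/2, 81/10, 81/20, 243/140, 729/1120, …
g: a_k = -3, -3, -3, -3, -3, -3, -3, -3, -3, …
Product ⇒ symmetric product L₀, ord ≤ 1.
L = (4 - 3·x) + (-1 + x)·Dx  (order 1).
h: a_k = -12, -48, -102, -156, -393/2, -1104/5, -4659/20, -16671/70, -268923/1120, …
ICs: h(0) = -12.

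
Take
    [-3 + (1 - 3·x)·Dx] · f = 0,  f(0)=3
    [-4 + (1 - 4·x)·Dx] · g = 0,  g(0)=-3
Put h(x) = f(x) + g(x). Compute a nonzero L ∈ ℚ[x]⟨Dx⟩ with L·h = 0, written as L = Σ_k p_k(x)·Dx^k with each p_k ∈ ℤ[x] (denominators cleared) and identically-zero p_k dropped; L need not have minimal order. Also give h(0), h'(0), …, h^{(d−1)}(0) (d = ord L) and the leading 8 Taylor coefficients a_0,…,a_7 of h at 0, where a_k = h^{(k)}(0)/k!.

f: a_k = 3, 9, 27, 81, 243, 729, 2187, 6561, …
g: a_k = -3, -12, -48, -192, -768, -3072, -12288, -49152, …
h₀=f+g: left-lcm gives L₀, ord ≤ 2.
L = -24 + (14 - 48·x)·Dx + (-1 + 7·x - 12·x^2)·Dx^2  (order 2).
h: a_k = 0, -3, -21, -111, -525, -2343, -10101, -42591, …
ICs: h(0) = 0, h′(0) = -3.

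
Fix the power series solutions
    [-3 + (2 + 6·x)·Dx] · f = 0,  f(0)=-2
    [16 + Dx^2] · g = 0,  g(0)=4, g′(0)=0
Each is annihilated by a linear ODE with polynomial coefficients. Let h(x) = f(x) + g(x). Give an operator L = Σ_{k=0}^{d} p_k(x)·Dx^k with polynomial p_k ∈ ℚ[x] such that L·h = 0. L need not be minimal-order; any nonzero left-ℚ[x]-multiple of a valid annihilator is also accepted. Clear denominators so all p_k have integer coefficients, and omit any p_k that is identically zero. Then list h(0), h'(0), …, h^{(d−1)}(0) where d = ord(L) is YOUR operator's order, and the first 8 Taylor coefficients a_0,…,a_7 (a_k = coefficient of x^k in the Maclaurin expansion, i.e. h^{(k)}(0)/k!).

f: a_k = -2, -3, 9/4, -27/8, 405/64, -1701/128, 15309/512, -72171/1024, …
g: a_k = 4, 0, -32, 0, 128/3, 0, -1024/45, 0, …
h₀=f+g: left-lcm gives L₀, ord ≤ 3.
L = (-4368 - 18432·x - 27648·x^2) + (1760 + 17568·x + 55296·x^2 + 55296·x^3)·Dx + (-273 - 1152·x - 1728·x^2)·Dx^2 + (110 + 1098·x + 3456·x^2 + 3456·x^3)·Dx^3  (order 3).
h: a_k = 2, -3, -119/4, -27/8, 9407/192, -1701/128, 164617/23040, -72171/1024, …
ICs: h(0) = 2, h′(0) = -3, h′′(0) = -119/2.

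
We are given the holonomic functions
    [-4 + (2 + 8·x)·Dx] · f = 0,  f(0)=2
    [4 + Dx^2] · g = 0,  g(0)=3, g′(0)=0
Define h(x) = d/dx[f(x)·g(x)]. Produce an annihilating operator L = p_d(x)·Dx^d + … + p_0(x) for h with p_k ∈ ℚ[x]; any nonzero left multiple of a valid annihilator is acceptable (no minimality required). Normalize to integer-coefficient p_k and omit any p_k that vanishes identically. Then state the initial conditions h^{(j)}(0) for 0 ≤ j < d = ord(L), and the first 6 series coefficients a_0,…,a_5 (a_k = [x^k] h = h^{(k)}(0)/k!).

f: a_k = 2, 4, -4, 8, -20, 56, …
g: a_k = 3, 0, -6, 0, 2, 0, …
Product ⇒ symmetric product L₀, ord ≤ 2.
Differentiate: ansatz ord ≤ ord L₀ ⇒ L.
L = (8 + 96·x + 256·x^2 + 256·x^3 + 256·x^4) + (2 - 48·x^2 - 64·x^3)·Dx + (1 + 10·x + 36·x^2 + 64·x^3 + 64·x^4)·Dx^2  (order 2).
h: a_k = 12, -48, 0, -128, 640, -11776/5, …
ICs: h(0) = 12, h′(0) = -48.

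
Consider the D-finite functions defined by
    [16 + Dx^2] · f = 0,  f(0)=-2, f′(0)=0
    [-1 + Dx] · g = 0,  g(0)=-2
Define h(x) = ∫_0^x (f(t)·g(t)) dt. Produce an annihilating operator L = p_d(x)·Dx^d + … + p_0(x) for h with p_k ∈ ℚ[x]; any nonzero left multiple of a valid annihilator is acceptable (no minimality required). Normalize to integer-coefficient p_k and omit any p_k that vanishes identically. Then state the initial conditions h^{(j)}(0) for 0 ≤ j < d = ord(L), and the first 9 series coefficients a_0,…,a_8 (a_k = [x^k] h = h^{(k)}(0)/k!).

L = 17·Dx - 2·Dx^2 + Dx^3  (order 3).
h: a_k = 0, 4, 2, -10, -47/6, 161/30, 1121/180, -11/28, -20047/10080, …
ICs: h(0) = 0, h′(0) = 4, h′′(0) = 4.

f: a_k = -2, 0, 16, 0, -64/3, 0, 512/45, 0, -1024/315, …
g: a_k = -2, -2, -1, -1/3, -1/12, -1/60, -1/360, -1/2520, -1/20160, …
h₀=f·g: eliminate ⇒ L₀, order ≤ 2·1.
Integrate: L := L₀·Dx.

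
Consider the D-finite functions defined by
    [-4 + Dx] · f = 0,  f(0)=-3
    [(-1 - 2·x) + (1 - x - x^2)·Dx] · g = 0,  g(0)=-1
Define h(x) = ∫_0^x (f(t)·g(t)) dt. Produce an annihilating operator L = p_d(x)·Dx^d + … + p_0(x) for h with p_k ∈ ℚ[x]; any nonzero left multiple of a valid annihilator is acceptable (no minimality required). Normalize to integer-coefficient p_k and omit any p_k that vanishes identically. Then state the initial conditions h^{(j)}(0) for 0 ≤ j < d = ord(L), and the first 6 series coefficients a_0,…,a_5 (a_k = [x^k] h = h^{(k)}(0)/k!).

f: a_k = -3, -12, -24, -32, -32, -128/5, …
g: a_k = -1, -1, -2, -3, -5, -8, …
h₀=f·g: eliminate ⇒ L₀, order ≤ 1·1.
h=∫₀ˣh₀: take L = L₀·Dx.
L = (5 - 2·x - 4·x^2)·Dx + (-1 + x + x^2)·Dx^2  (order 2).
h: a_k = 0, 3, 15/2, 14, 89/4, 163/5, …
ICs: h(0) = 0, h′(0) = 3.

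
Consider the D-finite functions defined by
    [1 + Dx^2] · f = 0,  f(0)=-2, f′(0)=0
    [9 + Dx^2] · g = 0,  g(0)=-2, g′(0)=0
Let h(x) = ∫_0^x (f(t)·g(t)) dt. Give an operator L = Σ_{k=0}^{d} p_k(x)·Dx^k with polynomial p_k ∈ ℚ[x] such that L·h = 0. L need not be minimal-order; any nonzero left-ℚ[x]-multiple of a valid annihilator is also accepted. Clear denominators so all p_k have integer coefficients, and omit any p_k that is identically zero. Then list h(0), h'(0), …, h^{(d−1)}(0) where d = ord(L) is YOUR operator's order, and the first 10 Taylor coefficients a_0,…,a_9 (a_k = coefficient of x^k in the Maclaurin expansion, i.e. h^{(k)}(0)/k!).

f: a_k = -2, 0, 1, 0, -1/12, 0, 1/360, 0, -1/20160, 0, …
g: a_k = -2, 0, 9, 0, -27/4, 0, 81/40, 0, -729/2240, 0, …
Sym-product of L_f,L_g gives L₀ (≤ ord 4).
h=∫₀ˣh₀: take L = L₀·Dx.
L = 64·Dx + 20·Dx^3 + Dx^5  (order 5).
h: a_k = 0, 4, 0, -20/3, 0, 68/15, 0, -104/63, 0, 1028/2835, …
ICs: h(0) = 0, h′(0) = 4, h′′(0) = 0, h′′′(0) = -40, h′′′′(0) = 0.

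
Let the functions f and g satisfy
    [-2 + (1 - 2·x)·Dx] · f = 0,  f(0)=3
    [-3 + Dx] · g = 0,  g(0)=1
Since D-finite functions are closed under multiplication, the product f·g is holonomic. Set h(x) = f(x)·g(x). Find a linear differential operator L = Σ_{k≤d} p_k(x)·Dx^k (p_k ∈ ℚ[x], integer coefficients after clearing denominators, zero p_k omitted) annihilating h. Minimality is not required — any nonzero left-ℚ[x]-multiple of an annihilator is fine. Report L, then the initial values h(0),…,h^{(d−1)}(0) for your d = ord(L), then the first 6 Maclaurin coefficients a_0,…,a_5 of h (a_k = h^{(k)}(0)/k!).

f: a_k = 3, 6, 12, 24, 48, 96, …
g: a_k = 1, 3, 9/2, 9/2, 27/8, 81/40, …
Sym-product of L_f,L_g gives L₀ (≤ ord 1).
L = (5 - 6·x) + (-1 + 2·x)·Dx  (order 1).
h: a_k = 3, 15, 87/2, 201/2, 1689/8, 17133/40, …
ICs: h(0) = 3.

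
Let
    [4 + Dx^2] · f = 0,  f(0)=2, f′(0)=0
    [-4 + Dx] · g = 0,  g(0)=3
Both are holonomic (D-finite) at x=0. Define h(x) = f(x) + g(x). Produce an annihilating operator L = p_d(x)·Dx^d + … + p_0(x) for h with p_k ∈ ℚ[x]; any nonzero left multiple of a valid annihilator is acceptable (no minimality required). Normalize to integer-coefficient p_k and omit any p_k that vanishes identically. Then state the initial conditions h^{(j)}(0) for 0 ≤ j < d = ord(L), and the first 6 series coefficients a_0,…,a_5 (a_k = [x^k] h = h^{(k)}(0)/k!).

f: a_k = 2, 0, -4, 0, 4/3, 0, …
g: a_k = 3, 12, 24, 32, 32, 128/5, …
Weyl lclm of L_f,L_g ⇒ L₀ (ord ≤ 3).
L = -16 + 4·Dx - 4·Dx^2 + Dx^3  (order 3).
h: a_k = 5, 12, 20, 32, 100/3, 128/5, …
ICs: h(0) = 5, h′(0) = 12, h′′(0) = 40.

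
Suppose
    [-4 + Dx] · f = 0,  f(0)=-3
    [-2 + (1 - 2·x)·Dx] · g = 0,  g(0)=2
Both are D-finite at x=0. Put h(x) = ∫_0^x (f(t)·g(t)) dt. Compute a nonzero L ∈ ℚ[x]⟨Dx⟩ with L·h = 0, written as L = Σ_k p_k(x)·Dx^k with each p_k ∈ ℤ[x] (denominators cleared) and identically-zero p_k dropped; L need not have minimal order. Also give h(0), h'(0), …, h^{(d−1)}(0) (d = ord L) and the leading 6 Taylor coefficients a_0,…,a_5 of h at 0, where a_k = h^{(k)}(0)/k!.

f: a_k = -3, -12, -24, -32, -32, -128/5, …
g: a_k = 2, 4, 8, 16, 32, 64, …
f·g: L₀ = L_f ⊗_s L_g, ord ≤ 1·1.
∫: right-multiply L₀ by Dx.
L = (6 - 8·x)·Dx + (-1 + 2·x)·Dx^2  (order 2).
h: a_k = 0, -6, -18, -40, -76, -672/5, …
ICs: h(0) = 0, h′(0) = -6.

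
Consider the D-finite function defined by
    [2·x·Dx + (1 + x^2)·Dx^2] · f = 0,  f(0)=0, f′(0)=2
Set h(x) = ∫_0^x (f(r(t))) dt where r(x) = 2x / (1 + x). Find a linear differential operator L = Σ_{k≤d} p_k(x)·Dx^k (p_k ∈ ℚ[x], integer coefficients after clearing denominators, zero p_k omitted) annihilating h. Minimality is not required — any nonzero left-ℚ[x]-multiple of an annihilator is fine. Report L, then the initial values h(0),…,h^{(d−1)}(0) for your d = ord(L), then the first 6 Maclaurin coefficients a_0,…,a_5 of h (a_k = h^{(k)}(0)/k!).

f: a_k = 0, 2, 0, -2/3, 0, 2/5, …
Substitute x→r, Dx→(1/r')Dx; clear ⇒ L₀.
h=∫₀ˣh₀: take L = L₀·Dx.
L = (2 + 10·x)·Dx^2 + (1 + 2·x + 5·x^2)·Dx^3  (order 3).
h: a_k = 0, 0, 2, -4/3, -1/3, 12/5, …
ICs: h(0) = 0, h′(0) = 0, h′′(0) = 4.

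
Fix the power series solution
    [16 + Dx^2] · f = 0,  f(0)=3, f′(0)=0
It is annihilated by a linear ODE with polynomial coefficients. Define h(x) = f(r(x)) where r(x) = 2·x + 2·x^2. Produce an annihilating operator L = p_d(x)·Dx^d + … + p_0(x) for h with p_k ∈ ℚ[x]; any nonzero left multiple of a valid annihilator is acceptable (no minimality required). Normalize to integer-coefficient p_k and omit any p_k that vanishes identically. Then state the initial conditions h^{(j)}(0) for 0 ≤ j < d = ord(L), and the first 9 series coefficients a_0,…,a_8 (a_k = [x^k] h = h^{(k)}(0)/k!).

f: a_k = 3, 0, -24, 0, 32, 0, -256/15, 0, 512/105, …
Change of var in L_f (x↦r) gives L₀.
L = (64 + 384·x + 768·x^2 + 512·x^3) - 2·Dx + (1 + 2·x)·Dx^2  (order 2).
h: a_k = 3, 0, -96, -192, 416, 2048, 29696/15, -22528/5, -1535488/105, …
ICs: h(0) = 3, h′(0) = 0.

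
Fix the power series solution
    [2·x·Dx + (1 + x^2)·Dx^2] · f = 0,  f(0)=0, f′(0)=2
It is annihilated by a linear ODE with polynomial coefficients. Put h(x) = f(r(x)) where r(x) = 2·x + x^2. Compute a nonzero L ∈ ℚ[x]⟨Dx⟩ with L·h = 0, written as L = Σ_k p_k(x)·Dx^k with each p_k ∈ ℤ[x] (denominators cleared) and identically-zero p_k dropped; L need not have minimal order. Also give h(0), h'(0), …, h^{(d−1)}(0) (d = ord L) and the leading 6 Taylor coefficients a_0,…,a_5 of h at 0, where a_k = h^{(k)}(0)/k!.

L = (-1 + 8·x + 16·x^2 + 12·x^3 + 3·x^4)·Dx + (1 + x + 4·x^2 + 8·x^3 + 5·x^4 + x^5)·Dx^2  (order 2).
h: a_k = 0, 4, 2, -16/3, -8, 44/5, …
ICs: h(0) = 0, h′(0) = 4.

f: a_k = 0, 2, 0, -2/3, 0, 2/5, …
Change of var in L_f (x↦r) gives L₀.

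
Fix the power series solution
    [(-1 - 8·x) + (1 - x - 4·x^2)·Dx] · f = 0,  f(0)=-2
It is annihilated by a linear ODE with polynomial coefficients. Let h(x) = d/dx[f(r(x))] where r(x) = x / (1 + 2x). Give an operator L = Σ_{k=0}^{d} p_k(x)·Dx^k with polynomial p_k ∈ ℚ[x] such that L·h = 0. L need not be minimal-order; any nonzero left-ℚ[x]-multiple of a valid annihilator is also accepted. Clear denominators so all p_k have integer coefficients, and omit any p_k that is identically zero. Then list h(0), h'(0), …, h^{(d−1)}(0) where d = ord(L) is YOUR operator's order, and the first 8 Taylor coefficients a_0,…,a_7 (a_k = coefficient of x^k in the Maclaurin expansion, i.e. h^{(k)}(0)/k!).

f: a_k = -2, -2, -10, -18, -58, -130, -362, -882, …
Change of var in L_f (x↦r) gives L₀.
Derive L from L₀ (diff closure).
L = (6 + 12·x + 72·x^2 + 80·x^3) + (-1 - 15·x - 54·x^2 - 36·x^3 + 40·x^4)·Dx  (order 1).
h: a_k = -2, -12, 42, -216, 950, -4068, 16898, -68784, …
ICs: h(0) = -2.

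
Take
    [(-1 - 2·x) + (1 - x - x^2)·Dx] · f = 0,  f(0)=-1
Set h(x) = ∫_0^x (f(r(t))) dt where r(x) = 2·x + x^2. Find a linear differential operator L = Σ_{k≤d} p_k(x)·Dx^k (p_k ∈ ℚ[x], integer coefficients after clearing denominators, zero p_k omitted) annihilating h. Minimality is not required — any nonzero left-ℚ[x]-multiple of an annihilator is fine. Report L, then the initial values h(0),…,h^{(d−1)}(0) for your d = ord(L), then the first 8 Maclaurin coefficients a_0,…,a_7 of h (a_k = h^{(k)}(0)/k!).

L = (2 + 10·x + 12·x^2 + 4·x^3)·Dx + (-1 + 2·x + 5·x^2 + 4·x^3 + x^4)·Dx^2  (order 2).
h: a_k = 0, -1, -1, -3, -8, -118/5, -217/3, -1595/7, …
ICs: h(0) = 0, h′(0) = -1.

f: a_k = -1, -1, -2, -3, -5, -8, -13, -21, …
f∘r: x↦r, Dx↦Dx/r' in L_f ⇒ L₀.
∫: right-multiply L₀ by Dx.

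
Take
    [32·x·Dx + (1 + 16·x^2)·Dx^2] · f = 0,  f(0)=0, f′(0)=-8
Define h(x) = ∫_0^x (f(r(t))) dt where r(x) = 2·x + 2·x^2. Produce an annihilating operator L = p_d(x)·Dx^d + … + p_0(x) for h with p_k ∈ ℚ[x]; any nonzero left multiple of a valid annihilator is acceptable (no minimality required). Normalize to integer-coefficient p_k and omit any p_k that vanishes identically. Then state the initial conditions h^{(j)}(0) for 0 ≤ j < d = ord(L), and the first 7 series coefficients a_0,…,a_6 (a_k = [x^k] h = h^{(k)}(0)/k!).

f: a_k = 0, -8, 0, 128/3, 0, -2048/5, 0, …
f∘r: x↦r, Dx↦Dx/r' in L_f ⇒ L₀.
h=∫₀ˣh₀: take L = L₀·Dx.
L = (-2 + 128·x + 512·x^2 + 768·x^3 + 384·x^4)·Dx^2 + (1 + 2·x + 64·x^2 + 256·x^3 + 320·x^4 + 128·x^5)·Dx^3  (order 3).
h: a_k = 0, 0, -8, -16/3, 256/3, 1024/5, -30208/15, …
ICs: h(0) = 0, h′(0) = 0, h′′(0) = -16.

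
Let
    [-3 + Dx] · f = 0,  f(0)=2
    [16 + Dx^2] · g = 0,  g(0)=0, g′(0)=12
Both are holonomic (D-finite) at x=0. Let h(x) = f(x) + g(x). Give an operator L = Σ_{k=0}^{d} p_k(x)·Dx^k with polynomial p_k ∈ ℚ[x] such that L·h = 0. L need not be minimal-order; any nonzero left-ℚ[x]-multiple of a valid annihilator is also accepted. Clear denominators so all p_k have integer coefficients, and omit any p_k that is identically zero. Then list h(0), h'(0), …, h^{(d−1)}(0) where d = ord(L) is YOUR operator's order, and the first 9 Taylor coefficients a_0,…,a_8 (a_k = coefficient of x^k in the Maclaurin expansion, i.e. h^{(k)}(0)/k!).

L = -48 + 16·Dx - 3·Dx^2 + Dx^3  (order 3).
h: a_k = 2, 18, 9, -23, 27/4, 593/20, 81/40, -7463/840, 729/2240, …
ICs: h(0) = 2, h′(0) = 18, h′′(0) = 18.

f: a_k = 2, 6, 9, 9, 27/4, 81/20, 81/40, 243/280, 729/2240, …
g: a_k = 0, 12, 0, -32, 0, 128/5, 0, -1024/105, 0, …
h₀=f+g: left-lcm gives L₀, ord ≤ 3.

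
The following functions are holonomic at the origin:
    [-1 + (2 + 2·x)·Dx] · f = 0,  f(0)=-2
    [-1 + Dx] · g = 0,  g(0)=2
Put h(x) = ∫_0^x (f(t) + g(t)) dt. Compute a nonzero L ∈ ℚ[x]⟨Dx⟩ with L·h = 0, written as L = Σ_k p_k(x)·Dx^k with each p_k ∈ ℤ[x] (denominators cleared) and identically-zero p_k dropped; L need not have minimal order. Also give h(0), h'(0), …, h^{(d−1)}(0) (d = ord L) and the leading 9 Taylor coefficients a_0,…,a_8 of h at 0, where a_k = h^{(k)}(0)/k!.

f: a_k = -2, -1, 1/4, -1/8, 5/64, -7/128, 21/512, -33/1024, 429/16384, …
g: a_k = 2, 2, 1, 1/3, 1/12, 1/60, 1/360, 1/2520, 1/20160, …
h₀=f+g: left-lcm gives L₀, ord ≤ 2.
h=∫₀ˣh₀: take L = L₀·Dx.
L = (3 + 2·x)·Dx + (-5 - 8·x - 4·x^2)·Dx^2 + (2 + 6·x + 4·x^2)·Dx^3  (order 3).
h: a_k = 0, 0, 1/2, 5/12, 5/96, 31/960, -73/11520, 1009/161280, -10267/2580480, …
ICs: h(0) = 0, h′(0) = 0, h′′(0) = 1.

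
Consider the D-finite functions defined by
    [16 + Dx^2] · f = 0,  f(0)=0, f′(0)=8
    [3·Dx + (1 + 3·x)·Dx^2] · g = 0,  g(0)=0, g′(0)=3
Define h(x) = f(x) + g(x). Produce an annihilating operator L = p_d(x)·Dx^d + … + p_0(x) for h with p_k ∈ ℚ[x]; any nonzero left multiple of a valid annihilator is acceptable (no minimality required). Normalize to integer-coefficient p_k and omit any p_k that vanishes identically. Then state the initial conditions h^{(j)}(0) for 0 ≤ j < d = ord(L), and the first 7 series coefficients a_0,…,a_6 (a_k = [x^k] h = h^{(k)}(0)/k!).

L = (1680 + 2304·x + 3456·x^2)·Dx + (272 + 1584·x + 3456·x^2 + 3456·x^3)·Dx^2 + (105 + 144·x + 216·x^2)·Dx^3 + (17 + 99·x + 216·x^2 + 216·x^3)·Dx^4  (order 4).
h: a_k = 0, 11, -9/2, -37/3, -81/4, 197/3, -243/2, …
ICs: h(0) = 0, h′(0) = 11, h′′(0) = -9, h′′′(0) = -74.

f: a_k = 0, 8, 0, -64/3, 0, 256/15, 0, …
g: a_k = 0, 3, -9/2, 9, -81/4, 243/5, -243/2, …
L₀ := lclm(L_f,L_g); ord L₀ ≤ 2+2.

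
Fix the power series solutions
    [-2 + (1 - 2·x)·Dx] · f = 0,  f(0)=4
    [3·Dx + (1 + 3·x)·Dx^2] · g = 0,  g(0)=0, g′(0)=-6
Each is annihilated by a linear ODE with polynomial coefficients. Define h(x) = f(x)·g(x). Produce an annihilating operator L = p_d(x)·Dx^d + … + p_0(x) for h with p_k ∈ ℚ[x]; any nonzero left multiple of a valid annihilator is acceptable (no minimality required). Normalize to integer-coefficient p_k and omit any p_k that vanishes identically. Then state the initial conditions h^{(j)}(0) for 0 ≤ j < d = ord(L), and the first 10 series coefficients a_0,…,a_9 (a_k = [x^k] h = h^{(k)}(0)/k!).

L = 6 + (1 + 18·x)·Dx + (-1 - x + 6·x^2)·Dx^2  (order 2).
h: a_k = 0, -24, -12, -96, -30, -2244/5, 372/5, -82272/35, 65091/35, -482178/35, …
ICs: h(0) = 0, h′(0) = -24.

f: a_k = 4, 8, 16, 32, 64, 128, 256, 512, 1024, 2048, …
g: a_k = 0, -6, 9, -18, 81/2, -486/5, 243, -4374/7, 6561/4, -4374, …
Sym-product of L_f,L_g gives L₀ (≤ ord 2).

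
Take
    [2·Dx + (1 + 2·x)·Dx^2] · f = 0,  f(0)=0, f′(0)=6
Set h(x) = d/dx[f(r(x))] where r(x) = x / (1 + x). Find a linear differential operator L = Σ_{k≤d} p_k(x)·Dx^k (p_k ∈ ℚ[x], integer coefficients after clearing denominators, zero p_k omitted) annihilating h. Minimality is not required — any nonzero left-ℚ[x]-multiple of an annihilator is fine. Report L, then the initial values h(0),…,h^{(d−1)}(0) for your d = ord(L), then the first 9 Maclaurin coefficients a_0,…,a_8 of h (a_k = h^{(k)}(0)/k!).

L = (4 + 6·x) + (1 + 4·x + 3·x^2)·Dx  (order 1).
h: a_k = 6, -24, 78, -240, 726, -2184, 6558, -19680, 59046, …
ICs: h(0) = 6.

f: a_k = 0, 6, -6, 8, -12, 96/5, -32, 384/7, -96, …
L₀ from L_f via x↦r, Dx↦r'^{-1}Dx.
Differentiate: ansatz ord ≤ ord L₀ ⇒ L.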